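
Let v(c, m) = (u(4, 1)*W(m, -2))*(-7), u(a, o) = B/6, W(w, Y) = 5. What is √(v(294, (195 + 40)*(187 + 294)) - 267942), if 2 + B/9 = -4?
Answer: I*√267627 ≈ 517.33*I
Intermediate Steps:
B = -54 (B = -18 + 9*(-4) = -18 - 36 = -54)
u(a, o) = -9 (u(a, o) = -54/6 = -54*⅙ = -9)
v(c, m) = 315 (v(c, m) = -9*5*(-7) = -45*(-7) = 315)
√(v(294, (195 + 40)*(187 + 294)) - 267942) = √(315 - 267942) = √(-267627) = I*√267627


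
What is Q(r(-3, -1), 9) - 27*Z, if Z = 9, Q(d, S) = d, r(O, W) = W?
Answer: -244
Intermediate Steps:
Q(r(-3, -1), 9) - 27*Z = -1 - 27*9 = -1 - 243 = -244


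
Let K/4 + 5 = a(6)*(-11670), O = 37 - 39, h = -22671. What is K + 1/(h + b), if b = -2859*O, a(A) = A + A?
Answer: -9496731541/16953 ≈ -5.6018e+5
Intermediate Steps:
a(A) = 2*A
O = -2
b = 5718 (b = -2859*(-2) = 5718)
K = -560180 (K = -20 + 4*((2*6)*(-11670)) = -20 + 4*(12*(-11670)) = -20 + 4*(-140040) = -20 - 560160 = -560180)
K + 1/(h + b) = -560180 + 1/(-22671 + 5718) = -560180 + 1/(-16953) = -560180 - 1/16953 = -9496731541/16953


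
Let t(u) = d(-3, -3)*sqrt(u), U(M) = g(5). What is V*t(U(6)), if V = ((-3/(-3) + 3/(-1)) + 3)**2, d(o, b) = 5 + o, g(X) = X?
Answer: 2*sqrt(5) ≈ 4.4721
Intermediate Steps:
U(M) = 5
V = 1 (V = ((-3*(-1/3) + 3*(-1)) + 3)**2 = ((1 - 3) + 3)**2 = (-2 + 3)**2 = 1**2 = 1)
t(u) = 2*sqrt(u) (t(u) = (5 - 3)*sqrt(u) = 2*sqrt(u))
V*t(U(6)) = 1*(2*sqrt(5)) = 2*sqrt(5)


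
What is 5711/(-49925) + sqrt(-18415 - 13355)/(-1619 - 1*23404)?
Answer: -5711/49925 - I*sqrt(3530)/8341 ≈ -0.11439 - 0.0071231*I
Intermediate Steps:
5711/(-49925) + sqrt(-18415 - 13355)/(-1619 - 1*23404) = 5711*(-1/49925) + sqrt(-31770)/(-1619 - 23404) = -5711/49925 + (3*I*sqrt(3530))/(-25023) = -5711/49925 + (3*I*sqrt(3530))*(-1/25023) = -5711/49925 - I*sqrt(3530)/8341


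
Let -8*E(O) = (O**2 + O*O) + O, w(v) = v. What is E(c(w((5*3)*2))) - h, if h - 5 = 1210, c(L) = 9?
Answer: -9891/8 ≈ -1236.4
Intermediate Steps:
h = 1215 (h = 5 + 1210 = 1215)
E(O) = -O**2/4 - O/8 (E(O) = -((O**2 + O*O) + O)/8 = -((O**2 + O**2) + O)/8 = -(2*O**2 + O)/8 = -(O + 2*O**2)/8 = -O**2/4 - O/8)
E(c(w((5*3)*2))) - h = -1/8*9*(1 + 2*9) - 1*1215 = -1/8*9*(1 + 18) - 1215 = -1/8*9*19 - 1215 = -171/8 - 1215 = -9891/8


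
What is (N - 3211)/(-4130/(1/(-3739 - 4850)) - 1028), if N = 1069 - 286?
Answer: -1214/17735771 ≈ -6.8449e-5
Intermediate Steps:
N = 783
(N - 3211)/(-4130/(1/(-3739 - 4850)) - 1028) = (783 - 3211)/(-4130/(1/(-3739 - 4850)) - 1028) = -2428/(-4130/(1/(-8589)) - 1028) = -2428/(-4130/(-1/8589) - 1028) = -2428/(-4130*(-8589) - 1028) = -2428/(35472570 - 1028) = -2428/35471542 = -2428*1/35471542 = -1214/17735771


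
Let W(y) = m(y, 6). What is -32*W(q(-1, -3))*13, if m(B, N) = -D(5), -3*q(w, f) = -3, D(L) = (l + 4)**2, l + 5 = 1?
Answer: 0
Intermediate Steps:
l = -4 (l = -5 + 1 = -4)
D(L) = 0 (D(L) = (-4 + 4)**2 = 0**2 = 0)
q(w, f) = 1 (q(w, f) = -1/3*(-3) = 1)
m(B, N) = 0 (m(B, N) = -1*0 = 0)
W(y) = 0
-32*W(q(-1, -3))*13 = -32*0*13 = 0*13 = 0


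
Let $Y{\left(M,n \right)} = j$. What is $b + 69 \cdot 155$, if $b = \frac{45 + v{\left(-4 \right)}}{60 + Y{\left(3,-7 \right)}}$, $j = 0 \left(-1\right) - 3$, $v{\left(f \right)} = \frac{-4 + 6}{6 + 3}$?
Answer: $\frac{5486942}{513} \approx 10696.0$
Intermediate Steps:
$v{\left(f \right)} = \frac{2}{9}$
$j = -3$ ($j = 0 - 3 = -3$)
$Y{\left(M,n \right)} = -3$
$b = \frac{407}{513}$ ($b = \frac{45 + \frac{2}{9}}{60 - 3} = \frac{407}{9 \cdot 57} = \frac{407}{9} \cdot \frac{1}{57} = \frac{407}{513} \approx 0.79337$)
$b + 69 \cdot 155 = \frac{407}{513} + 69 \cdot 155 = \frac{407}{513} + 10695 = \frac{5486942}{513}$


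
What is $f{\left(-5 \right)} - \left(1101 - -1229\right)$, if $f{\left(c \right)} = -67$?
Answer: $-2397$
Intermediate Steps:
$f{\left(-5 \right)} - \left(1101 - -1229\right) = -67 - \left(1101 - -1229\right) = -67 - \left(1101 + 1229\right) = -67 - 2330 = -2397$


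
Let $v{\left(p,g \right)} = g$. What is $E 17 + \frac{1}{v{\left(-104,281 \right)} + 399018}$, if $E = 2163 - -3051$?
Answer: $\frac{35393064763}{399299} \approx 88638.0$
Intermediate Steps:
$E = 5214$ ($E = 2163 + 3051 = 5214$)
$E 17 + \frac{1}{v{\left(-104,281 \right)} + 399018} = 5214 \cdot 17 + \frac{1}{281 + 399018} = 88638 + \frac{1}{399299} = \frac{35393064763}{399299}$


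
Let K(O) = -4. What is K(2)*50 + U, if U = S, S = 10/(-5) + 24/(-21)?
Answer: -1422/7 ≈ -203.14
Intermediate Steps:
S = -22/7 (S = 10*(-⅕) + 24*(-1/21) = -2 - 8/7 = -22/7 ≈ -3.1429)
U = -22/7 ≈ -3.1429
K(2)*50 + U = -4*50 - 22/7 = -200 - 22/7 = -1422/7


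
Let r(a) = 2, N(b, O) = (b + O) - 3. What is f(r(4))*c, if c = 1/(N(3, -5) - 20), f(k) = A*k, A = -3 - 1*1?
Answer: 8/25 ≈ 0.32000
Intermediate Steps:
N(b, O) = -3 + O + b (N(b, O) = (O + b) - 3 = -3 + O + b)
A = -4 (A = -3 - 1 = -4)
f(k) = -4*k
c = -1/25 (c = 1/((-3 - 5 + 3) - 20) = 1/(-5 - 20) = 1/(-25) = -1/25 ≈ -0.040000)
f(r(4))*c = -4*2*(-1/25) = -8*(-1/25) = 8/25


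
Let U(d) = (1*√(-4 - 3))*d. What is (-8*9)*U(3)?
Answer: -216*I*√7 ≈ -571.48*I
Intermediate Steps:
U(d) = I*d*√7 (U(d) = (1*√(-7))*d = (1*(I*√7))*d = (I*√7)*d = I*d*√7)
(-8*9)*U(3) = (-8*9)*(I*3*√7) = -216*I*√7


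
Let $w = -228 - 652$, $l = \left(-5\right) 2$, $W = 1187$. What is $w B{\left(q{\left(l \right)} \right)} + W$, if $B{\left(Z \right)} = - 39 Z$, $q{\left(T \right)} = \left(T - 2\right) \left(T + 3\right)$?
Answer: $2884067$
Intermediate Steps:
$l = -10$
$q{\left(T \right)} = \left(-2 + T\right) \left(3 + T\right)$
$w = -880$
$w B{\left(q{\left(l \right)} \right)} + W = - 880 \left(- 39 \left(-6 - 10 + \left(-10\right)^{2}\right)\right) + 1187 = - 880 \left(- 39 \left(-6 - 10 + 100\right)\right) + 1187 = - 880 \left(\left(-39\right) 84\right) + 1187 = \left(-880\right) \left(-3276\right) + 1187 = 2882880 + 1187 = 2884067$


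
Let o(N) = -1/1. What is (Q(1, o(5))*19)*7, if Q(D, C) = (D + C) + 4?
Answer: 532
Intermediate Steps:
o(N) = -1 (o(N) = -1*1 = -1)
Q(D, C) = 4 + C + D (Q(D, C) = (C + D) + 4 = 4 + C + D)
(Q(1, o(5))*19)*7 = ((4 - 1 + 1)*19)*7 = (4*19)*7 = 76*7 = 532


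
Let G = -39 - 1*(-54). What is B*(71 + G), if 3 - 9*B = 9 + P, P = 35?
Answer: -3526/9 ≈ -391.78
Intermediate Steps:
G = 15 (G = -39 + 54 = 15)
B = -41/9 (B = 1/3 - (9 + 35)/9 = 1/3 - 1/9*44 = 1/3 - 44/9 = -41/9 ≈ -4.5556)
B*(71 + G) = -41*(71 + 15)/9 = -41/9*86 = -3526/9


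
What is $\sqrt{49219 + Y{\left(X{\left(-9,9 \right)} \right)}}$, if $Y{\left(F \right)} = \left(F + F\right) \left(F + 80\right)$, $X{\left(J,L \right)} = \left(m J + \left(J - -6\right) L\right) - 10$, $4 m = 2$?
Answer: $\frac{\sqrt{184094}}{2} \approx 214.53$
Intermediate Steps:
$m = \frac{1}{2}$ ($m = \frac{1}{4} \cdot 2 = \frac{1}{2} \approx 0.5$)
$X{\left(J,L \right)} = -10 + \frac{J}{2} + L \left(6 + J\right)$ ($X{\left(J,L \right)} = \left(\frac{J}{2} + \left(J - -6\right) L\right) - 10 = \left(\frac{J}{2} + \left(J + 6\right) L\right) - 10 = \left(\frac{J}{2} + \left(6 + J\right) L\right) - 10 = \left(\frac{J}{2} + L \left(6 + J\right)\right) - 10 = -10 + \frac{J}{2} + L \left(6 + J\right)$)
$Y{\left(F \right)} = 2 F \left(80 + F\right)$
$\sqrt{49219 + Y{\left(X{\left(-9,9 \right)} \right)}} = \sqrt{49219 + 2 \left(-10 + \frac{1}{2} \left(-9\right) + 6 \cdot 9 - 81\right) \left(80 + \left(-10 + \frac{1}{2} \left(-9\right) + 6 \cdot 9 - 81\right)\right)} = \sqrt{49219 + 2 \left(-10 - \frac{9}{2} + 54 - 81\right) \left(80 - \frac{83}{2}\right)} = \sqrt{49219 + 2 \left(- \frac{83}{2}\right) \left(80 - \frac{83}{2}\right)} = \sqrt{49219 + 2 \left(- \frac{83}{2}\right) \frac{77}{2}} = \sqrt{49219 - \frac{6391}{2}} = \sqrt{\frac{92047}{2}} = \frac{\sqrt{184094}}{2}$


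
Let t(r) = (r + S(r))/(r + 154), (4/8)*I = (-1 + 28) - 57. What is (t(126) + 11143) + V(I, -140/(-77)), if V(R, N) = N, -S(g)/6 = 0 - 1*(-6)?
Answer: 3432703/308 ≈ 11145.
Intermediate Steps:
I = -60 (I = 2*((-1 + 28) - 57) = 2*(27 - 57) = 2*(-30) = -60)
S(g) = -36 (S(g) = -6*(0 - 1*(-6)) = -6*(0 + 6) = -6*6 = -36)
t(r) = (-36 + r)/(154 + r) (t(r) = (r - 36)/(r + 154) = (-36 + r)/(154 + r))
(t(126) + 11143) + V(I, -140/(-77)) = ((-36 + 126)/(154 + 126) + 11143) - 140/(-77) = (90/280 + 11143) - 140*(-1/77) = ((1/280)*90 + 11143) + 20/11 = (9/28 + 11143) + 20/11 = 312013/28 + 20/11 = 3432703/308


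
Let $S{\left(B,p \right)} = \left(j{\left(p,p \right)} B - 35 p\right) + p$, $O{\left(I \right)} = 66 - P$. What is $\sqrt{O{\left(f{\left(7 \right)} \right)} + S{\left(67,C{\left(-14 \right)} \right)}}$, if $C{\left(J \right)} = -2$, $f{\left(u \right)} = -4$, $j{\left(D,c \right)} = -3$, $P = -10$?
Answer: $i \sqrt{57} \approx 7.5498 i$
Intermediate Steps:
$O{\left(I \right)} = 76$ ($O{\left(I \right)} = 66 - -10 = 66 + 10 = 76$)
$S{\left(B,p \right)} = - 34 p - 3 B$ ($S{\left(B,p \right)} = \left(- 3 B - 35 p\right) + p = \left(- 35 p - 3 B\right) + p = - 34 p - 3 B$)
$\sqrt{O{\left(f{\left(7 \right)} \right)} + S{\left(67,C{\left(-14 \right)} \right)}} = \sqrt{76 - 133} = \sqrt{-57} = i \sqrt{57}$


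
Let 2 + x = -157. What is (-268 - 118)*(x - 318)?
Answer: 184122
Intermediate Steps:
x = -159 (x = -2 - 157 = -159)
(-268 - 118)*(x - 318) = (-268 - 118)*(-159 - 318) = -386*(-477) = 184122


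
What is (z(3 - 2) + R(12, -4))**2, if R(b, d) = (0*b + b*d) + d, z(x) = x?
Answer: 2601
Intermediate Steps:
R(b, d) = d + b*d (R(b, d) = (0 + b*d) + d = b*d + d = d + b*d)
(z(3 - 2) + R(12, -4))**2 = ((3 - 2) - 4*(1 + 12))**2 = (1 - 4*13)**2 = (1 - 52)**2 = (-51)**2 = 2601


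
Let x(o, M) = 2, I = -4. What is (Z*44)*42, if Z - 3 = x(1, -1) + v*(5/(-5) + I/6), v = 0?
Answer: 9240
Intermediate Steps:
Z = 5 (Z = 3 + (2 + 0*(5/(-5) - 4/6)) = 3 + (2 + 0*(5*(-1/5) - 4*1/6)) = 3 + (2 + 0*(-1 - 2/3)) = 3 + (2 + 0*(-5/3)) = 3 + (2 + 0) = 3 + 2 = 5)
(Z*44)*42 = (5*44)*42 = 220*42 = 9240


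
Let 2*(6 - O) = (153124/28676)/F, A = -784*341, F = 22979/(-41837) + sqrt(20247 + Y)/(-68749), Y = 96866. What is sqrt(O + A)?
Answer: sqrt(-7583329123936356902 - 16668975907667288*sqrt(17))/(134*sqrt(1579783271 + 3472471*sqrt(17))) ≈ 517.04*I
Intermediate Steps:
F = -22979/41837 - 83*sqrt(17)/68749 (F = 22979/(-41837) + sqrt(20247 + 96866)/(-68749) = 22979*(-1/41837) + sqrt(117113)*(-1/68749) = -22979/41837 + (83*sqrt(17))*(-1/68749) = -22979/41837 - 83*sqrt(17)/68749 ≈ -0.55423)
A = -267344
O = 6 - 38281/(14338*(-22979/41837 - 83*sqrt(17)/68749)) (O = 6 - 153124/28676/(2*(-22979/41837 - 83*sqrt(17)/68749)) = 6 - 153124*(1/28676)/(2*(-22979/41837 - 83*sqrt(17)/68749)) = 6 - 38281/(14338*(-22979/41837 - 83*sqrt(17)/68749)) ≈ 10.817)
sqrt(O + A) = sqrt((3632028516232317468485/334398366317476739296 - 3573263510574839509*sqrt(17)/334398366317476739296) - 267344) = sqrt(-89395764816263269072881339/334398366317476739296 - 3573263510574839509*sqrt(17)/334398366317476739296)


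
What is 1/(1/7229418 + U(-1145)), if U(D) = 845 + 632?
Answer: 7229418/10677850387 ≈ 0.00067705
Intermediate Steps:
U(D) = 1477
1/(1/7229418 + U(-1145)) = 1/(1/7229418 + 1477) = 1/(10677850387/7229418) = 7229418/10677850387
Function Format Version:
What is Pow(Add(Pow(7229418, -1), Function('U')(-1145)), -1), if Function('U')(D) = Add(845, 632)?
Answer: Rational(7229418, 10677850387) ≈ 0.00067705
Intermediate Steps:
Function('U')(D) = 1477
Pow(Add(Pow(7229418, -1), Function('U')(-1145)), -1) = Pow(Add(Pow(7229418, -1), 1477), -1) = Pow(Add(Rational(1, 7229418), 1477), -1) = Pow(Rational(10677850387, 7229418), -1) = Rational(7229418, 10677850387)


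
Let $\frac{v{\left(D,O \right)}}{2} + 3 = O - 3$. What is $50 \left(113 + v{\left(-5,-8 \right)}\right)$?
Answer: $4250$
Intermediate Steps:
$v{\left(D,O \right)} = -12 + 2 O$ ($v{\left(D,O \right)} = -6 + 2 \left(O - 3\right) = -6 + 2 \left(-3 + O\right) = -6 + \left(-6 + 2 O\right) = -12 + 2 O$)
$50 \left(113 + v{\left(-5,-8 \right)}\right) = 50 \left(113 + \left(-12 + 2 \left(-8\right)\right)\right) = 50 \left(113 - 28\right) = 50 \cdot 85 = 4250$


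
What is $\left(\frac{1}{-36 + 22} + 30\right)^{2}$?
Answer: $\frac{175561}{196} \approx 895.72$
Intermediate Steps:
$\left(\frac{1}{-36 + 22} + 30\right)^{2} = \left(\frac{1}{-14} + 30\right)^{2} = \left(- \frac{1}{14} + 30\right)^{2} = \left(\frac{419}{14}\right)^{2} = \frac{175561}{196}$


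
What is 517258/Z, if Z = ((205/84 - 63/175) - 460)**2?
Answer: 2281107780000/924734180161 ≈ 2.4668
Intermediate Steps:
Z = 924734180161/4410000 (Z = ((205*(1/84) - 63*1/175) - 460)**2 = ((205/84 - 9/25) - 460)**2 = (4369/2100 - 460)**2 = (-961631/2100)**2 = 924734180161/4410000 ≈ 2.0969e+5)
517258/Z = 517258/(924734180161/4410000) = 517258*(4410000/924734180161) = 2281107780000/924734180161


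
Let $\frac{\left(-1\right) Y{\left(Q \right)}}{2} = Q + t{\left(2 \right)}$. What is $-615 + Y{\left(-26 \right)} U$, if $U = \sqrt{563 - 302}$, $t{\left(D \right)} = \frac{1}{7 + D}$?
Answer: $-615 + \frac{466 \sqrt{29}}{3} \approx 221.5$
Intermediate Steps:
$Y{\left(Q \right)} = - \frac{2}{9} - 2 Q$ ($Y{\left(Q \right)} = - 2 \left(Q + \frac{1}{7 + 2}\right) = - 2 \left(Q + \frac{1}{9}\right) = - 2 \left(\frac{1}{9} + Q\right) = - \frac{2}{9} - 2 Q$)
$U = 3 \sqrt{29}$ ($U = \sqrt{261} = 3 \sqrt{29} \approx 16.155$)
$-615 + Y{\left(-26 \right)} U = -615 + \left(- \frac{2}{9} - -52\right) 3 \sqrt{29} = -615 + \left(- \frac{2}{9} + 52\right) 3 \sqrt{29} = -615 + \frac{466 \cdot 3 \sqrt{29}}{9} = -615 + \frac{466 \sqrt{29}}{3}$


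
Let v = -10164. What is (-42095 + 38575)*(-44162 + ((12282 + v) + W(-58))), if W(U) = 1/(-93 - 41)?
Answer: 9915658720/67 ≈ 1.4799e+8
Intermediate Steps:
W(U) = -1/134 (W(U) = 1/(-134) = -1/134)
(-42095 + 38575)*(-44162 + ((12282 + v) + W(-58))) = (-42095 + 38575)*(-44162 + ((12282 - 10164) - 1/134)) = -3520*(-44162 + (2118 - 1/134)) = -3520*(-44162 + 283811/134) = -3520*(-5633897/134) = 9915658720/67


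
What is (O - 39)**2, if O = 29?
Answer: 100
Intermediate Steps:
(O - 39)**2 = (29 - 39)**2 = (-10)**2 = 100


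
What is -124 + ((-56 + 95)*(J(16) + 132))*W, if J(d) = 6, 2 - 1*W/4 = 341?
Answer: -7298116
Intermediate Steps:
W = -1356 (W = 8 - 4*341 = 8 - 1364 = -1356)
-124 + ((-56 + 95)*(J(16) + 132))*W = -124 + ((-56 + 95)*(6 + 132))*(-1356) = -124 + (39*138)*(-1356) = -124 + 5382*(-1356) = -124 - 7297992 = -7298116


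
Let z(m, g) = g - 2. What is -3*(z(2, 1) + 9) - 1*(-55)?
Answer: 31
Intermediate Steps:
z(m, g) = -2 + g
-3*(z(2, 1) + 9) - 1*(-55) = -3*((-2 + 1) + 9) - 1*(-55) = -3*(-1 + 9) + 55 = -3*8 + 55 = -24 + 55 = 31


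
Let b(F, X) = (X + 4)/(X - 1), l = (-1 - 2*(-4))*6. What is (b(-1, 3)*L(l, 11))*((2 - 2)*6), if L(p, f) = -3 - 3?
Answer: 0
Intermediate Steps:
l = 42 (l = (-1 + 8)*6 = 7*6 = 42)
b(F, X) = (4 + X)/(-1 + X)
L(p, f) = -6
(b(-1, 3)*L(l, 11))*((2 - 2)*6) = (((4 + 3)/(-1 + 3))*(-6))*((2 - 2)*6) = ((7/2)*(-6))*(0*6) = (((1/2)*7)*(-6))*0 = ((7/2)*(-6))*0 = -21*0 = 0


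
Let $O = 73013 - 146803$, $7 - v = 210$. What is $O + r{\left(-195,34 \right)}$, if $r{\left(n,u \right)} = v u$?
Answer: $-80692$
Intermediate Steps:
$v = -203$ ($v = 7 - 210 = -203$)
$r{\left(n,u \right)} = - 203 u$
$O = -73790$ ($O = 73013 - 146803 = -73790$)
$O + r{\left(-195,34 \right)} = -73790 - 6902 = -80692$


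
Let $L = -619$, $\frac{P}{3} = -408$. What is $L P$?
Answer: $757656$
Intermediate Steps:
$P = -1224$ ($P = 3 \left(-408\right) = -1224$)
$L P = \left(-619\right) \left(-1224\right) = 757656$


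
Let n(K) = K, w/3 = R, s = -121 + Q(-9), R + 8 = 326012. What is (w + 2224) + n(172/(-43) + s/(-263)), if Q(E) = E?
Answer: 257801146/263 ≈ 9.8023e+5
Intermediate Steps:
R = 326004 (R = -8 + 326012 = 326004)
s = -130 (s = -121 - 9 = -130)
w = 978012 (w = 3*326004 = 978012)
(w + 2224) + n(172/(-43) + s/(-263)) = (978012 + 2224) + (172/(-43) - 130/(-263)) = 980236 + (172*(-1/43) - 130*(-1/263)) = 980236 + (-4 + 130/263) = 980236 - 922/263 = 257801146/263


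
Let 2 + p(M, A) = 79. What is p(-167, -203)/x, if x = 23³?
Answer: 77/12167 ≈ 0.0063286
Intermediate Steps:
p(M, A) = 77 (p(M, A) = -2 + 79 = 77)
x = 12167
p(-167, -203)/x = 77/12167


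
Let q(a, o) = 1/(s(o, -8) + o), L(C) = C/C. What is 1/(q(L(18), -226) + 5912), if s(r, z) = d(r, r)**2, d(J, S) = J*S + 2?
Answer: 2608961858/15424182504497 ≈ 0.00016915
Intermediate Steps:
d(J, S) = 2 + J*S
s(r, z) = (2 + r**2)**2 (s(r, z) = (2 + r*r)**2 = (2 + r**2)**2)
L(C) = 1
q(a, o) = 1/(o + (2 + o**2)**2) (q(a, o) = 1/((2 + o**2)**2 + o) = 1/(o + (2 + o**2)**2))
1/(q(L(18), -226) + 5912) = 1/(1/(-226 + (2 + (-226)**2)**2) + 5912) = 1/(1/(-226 + (2 + 51076)**2) + 5912) = 1/(1/(-226 + 51078**2) + 5912) = 1/(1/(-226 + 2608962084) + 5912) = 1/(1/2608961858 + 5912) = 1/(15424182504497/2608961858) = 2608961858/15424182504497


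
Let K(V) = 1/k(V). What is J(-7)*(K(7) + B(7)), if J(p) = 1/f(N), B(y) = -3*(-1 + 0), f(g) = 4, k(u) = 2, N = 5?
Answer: 7/8 ≈ 0.87500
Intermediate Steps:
K(V) = ½ (K(V) = 1/2 = ½)
B(y) = 3 (B(y) = -3*(-1) = 3)
J(p) = ¼ (J(p) = 1/4 = ¼)
J(-7)*(K(7) + B(7)) = (½ + 3)/4 = (¼)*(7/2) = 7/8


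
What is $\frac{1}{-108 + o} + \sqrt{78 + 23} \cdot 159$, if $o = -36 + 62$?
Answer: $- \frac{1}{82} + 159 \sqrt{101} \approx 1597.9$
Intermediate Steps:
$o = 26$
$\frac{1}{-108 + o} + \sqrt{78 + 23} \cdot 159 = \frac{1}{-108 + 26} + \sqrt{78 + 23} \cdot 159 = \frac{1}{-82} + \sqrt{101} \cdot 159 = - \frac{1}{82} + 159 \sqrt{101}$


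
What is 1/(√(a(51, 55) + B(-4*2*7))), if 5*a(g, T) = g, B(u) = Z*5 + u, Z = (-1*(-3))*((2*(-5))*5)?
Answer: -I*√19895/3979 ≈ -0.035448*I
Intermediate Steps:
Z = -150 (Z = 3*(-10*5) = 3*(-50) = -150)
B(u) = -750 + u (B(u) = -150*5 + u = -750 + u)
a(g, T) = g/5
1/(√(a(51, 55) + B(-4*2*7))) = 1/(√((⅕)*51 + (-750 - 4*2*7))) = 1/(√(51/5 + (-750 - 8*7))) = 1/(√(51/5 + (-750 - 56))) = 1/(√(51/5 - 806)) = 1/(√(-3979/5)) = 1/(I*√19895/5) = -I*√19895/3979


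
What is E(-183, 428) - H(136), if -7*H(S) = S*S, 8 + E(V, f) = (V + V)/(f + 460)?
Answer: 2728693/1036 ≈ 2633.9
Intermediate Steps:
E(V, f) = -8 + 2*V/(460 + f) (E(V, f) = -8 + (V + V)/(f + 460) = -8 + (2*V)/(460 + f) = -8 + 2*V/(460 + f))
H(S) = -S**2/7 (H(S) = -S*S/7 = -S**2/7)
E(-183, 428) - H(136) = 2*(-1840 - 183 - 4*428)/(460 + 428) - (-1)*136**2/7 = 2*(-1840 - 183 - 1712)/888 - (-1)*18496/7 = 2*(1/888)*(-3735) - 1*(-18496/7) = -1245/148 + 18496/7 = 2728693/1036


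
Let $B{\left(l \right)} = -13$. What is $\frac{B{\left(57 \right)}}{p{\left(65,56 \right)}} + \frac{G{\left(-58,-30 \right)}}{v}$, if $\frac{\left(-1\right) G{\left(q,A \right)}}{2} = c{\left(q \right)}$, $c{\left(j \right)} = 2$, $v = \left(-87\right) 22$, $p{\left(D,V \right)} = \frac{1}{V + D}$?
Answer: $- \frac{1505359}{957} \approx -1573.0$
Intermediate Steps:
$p{\left(D,V \right)} = \frac{1}{D + V}$
$v = -1914$
$G{\left(q,A \right)} = -4$ ($G{\left(q,A \right)} = \left(-2\right) 2 = -4$)
$\frac{B{\left(57 \right)}}{p{\left(65,56 \right)}} + \frac{G{\left(-58,-30 \right)}}{v} = - \frac{13}{\frac{1}{65 + 56}} - \frac{4}{-1914} = - \frac{13}{\frac{1}{121}} - - \frac{2}{957} = - 13 \frac{1}{\frac{1}{121}} + \frac{2}{957} = \left(-13\right) 121 + \frac{2}{957} = -1573 + \frac{2}{957} = - \frac{1505359}{957}$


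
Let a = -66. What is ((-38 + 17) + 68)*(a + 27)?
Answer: -1833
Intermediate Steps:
((-38 + 17) + 68)*(a + 27) = ((-38 + 17) + 68)*(-66 + 27) = (-21 + 68)*(-39) = 47*(-39) = -1833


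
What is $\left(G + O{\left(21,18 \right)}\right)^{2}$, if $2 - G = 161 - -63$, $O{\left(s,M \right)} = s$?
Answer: $40401$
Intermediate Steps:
$G = -222$ ($G = 2 - \left(161 - -63\right) = 2 - \left(161 + 63\right) = 2 - 224 = -222$)
$\left(G + O{\left(21,18 \right)}\right)^{2} = \left(-222 + 21\right)^{2} = \left(-201\right)^{2} = 40401$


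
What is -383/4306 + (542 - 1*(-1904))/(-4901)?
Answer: -12409559/21103706 ≈ -0.58803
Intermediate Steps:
-383/4306 + (542 - 1*(-1904))/(-4901) = -383*1/4306 + (542 + 1904)*(-1/4901) = -383/4306 + 2446*(-1/4901) = -383/4306 - 2446/4901 = -12409559/21103706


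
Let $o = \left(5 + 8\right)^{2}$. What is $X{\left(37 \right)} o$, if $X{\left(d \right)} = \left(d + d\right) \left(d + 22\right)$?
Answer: $737854$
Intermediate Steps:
$X{\left(d \right)} = 2 d \left(22 + d\right)$
$o = 169$ ($o = 13^{2} = 169$)
$X{\left(37 \right)} o = 2 \cdot 37 \left(22 + 37\right) 169 = 2 \cdot 37 \cdot 59 \cdot 169 = 4366 \cdot 169 = 737854$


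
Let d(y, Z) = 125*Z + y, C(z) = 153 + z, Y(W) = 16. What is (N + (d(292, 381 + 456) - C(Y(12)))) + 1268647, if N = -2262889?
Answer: -889494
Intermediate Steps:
d(y, Z) = y + 125*Z
(N + (d(292, 381 + 456) - C(Y(12)))) + 1268647 = (-2262889 + ((292 + 125*(381 + 456)) - (153 + 16))) + 1268647 = (-2262889 + ((292 + 125*837) - 1*169)) + 1268647 = (-2262889 + ((292 + 104625) - 169)) + 1268647 = (-2262889 + (104917 - 169)) + 1268647 = (-2262889 + 104748) + 1268647 = -2158141 + 1268647 = -889494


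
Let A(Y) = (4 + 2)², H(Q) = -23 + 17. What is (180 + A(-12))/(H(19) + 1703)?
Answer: 216/1697 ≈ 0.12728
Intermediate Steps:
H(Q) = -6
A(Y) = 36 (A(Y) = 6² = 36)
(180 + A(-12))/(H(19) + 1703) = (180 + 36)/(-6 + 1703) = 216/1697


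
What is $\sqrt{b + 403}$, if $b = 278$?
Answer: $\sqrt{681} \approx 26.096$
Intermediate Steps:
$\sqrt{b + 403} = \sqrt{278 + 403} = \sqrt{681}$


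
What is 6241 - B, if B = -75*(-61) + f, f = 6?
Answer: 1660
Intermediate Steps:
B = 4581 (B = -75*(-61) + 6 = 4575 + 6 = 4581)
6241 - B = 6241 - 1*4581 = 6241 - 4581 = 1660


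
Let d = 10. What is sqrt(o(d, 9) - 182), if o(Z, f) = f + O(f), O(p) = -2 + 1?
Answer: I*sqrt(174) ≈ 13.191*I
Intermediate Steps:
O(p) = -1
o(Z, f) = -1 + f (o(Z, f) = f - 1 = -1 + f)
sqrt(o(d, 9) - 182) = sqrt((-1 + 9) - 182) = sqrt(8 - 182) = sqrt(-174) = I*sqrt(174)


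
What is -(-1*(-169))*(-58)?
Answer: 9802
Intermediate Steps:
-(-1*(-169))*(-58) = -169*(-58) = -1*(-9802) = 9802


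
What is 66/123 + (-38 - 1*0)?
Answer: -1536/41 ≈ -37.463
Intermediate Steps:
66/123 + (-38 - 1*0) = (1/123)*66 + (-38 + 0) = 22/41 - 38 = -1536/41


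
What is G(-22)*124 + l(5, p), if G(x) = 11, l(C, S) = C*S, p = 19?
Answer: 1459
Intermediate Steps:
G(-22)*124 + l(5, p) = 11*124 + 5*19 = 1364 + 95 = 1459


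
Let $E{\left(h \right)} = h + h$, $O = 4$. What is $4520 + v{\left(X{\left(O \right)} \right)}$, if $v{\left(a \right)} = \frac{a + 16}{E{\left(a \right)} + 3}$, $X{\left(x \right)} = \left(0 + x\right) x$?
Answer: $\frac{158232}{35} \approx 4520.9$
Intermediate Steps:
$E{\left(h \right)} = 2 h$
$X{\left(x \right)} = x^{2}$ ($X{\left(x \right)} = x x = x^{2}$)
$v{\left(a \right)} = \frac{16 + a}{3 + 2 a}$ ($v{\left(a \right)} = \frac{a + 16}{2 a + 3} = \frac{16 + a}{3 + 2 a}$)
$4520 + v{\left(X{\left(O \right)} \right)} = 4520 + \frac{16 + 4^{2}}{3 + 2 \cdot 4^{2}} = 4520 + \frac{16 + 16}{3 + 2 \cdot 16} = 4520 + \frac{1}{3 + 32} \cdot 32 = 4520 + \frac{1}{35} \cdot 32 = 4520 + \frac{32}{35} = \frac{158232}{35}$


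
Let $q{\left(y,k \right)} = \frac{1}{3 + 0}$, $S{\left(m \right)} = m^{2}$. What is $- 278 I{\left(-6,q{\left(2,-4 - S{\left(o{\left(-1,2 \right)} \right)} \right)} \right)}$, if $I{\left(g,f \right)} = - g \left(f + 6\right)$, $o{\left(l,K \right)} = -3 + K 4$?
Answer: $-10564$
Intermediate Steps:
$o{\left(l,K \right)} = -3 + 4 K$
$q{\left(y,k \right)} = \frac{1}{3}$
$I{\left(g,f \right)} = - g \left(6 + f\right)$
$- 278 I{\left(-6,q{\left(2,-4 - S{\left(o{\left(-1,2 \right)} \right)} \right)} \right)} = - 278 \left(\left(-1\right) \left(-6\right) \left(6 + \frac{1}{3}\right)\right) = - 278 \left(\left(-1\right) \left(-6\right) \frac{19}{3}\right) = \left(-278\right) 38 = -10564$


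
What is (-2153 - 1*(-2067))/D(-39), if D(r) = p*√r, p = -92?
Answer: -43*I*√39/1794 ≈ -0.14968*I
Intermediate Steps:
D(r) = -92*√r
(-2153 - 1*(-2067))/D(-39) = (-2153 - 1*(-2067))/((-92*I*√39)) = (-2153 + 2067)/((-92*I*√39)) = -86*I*√39/3588 = -43*I*√39/1794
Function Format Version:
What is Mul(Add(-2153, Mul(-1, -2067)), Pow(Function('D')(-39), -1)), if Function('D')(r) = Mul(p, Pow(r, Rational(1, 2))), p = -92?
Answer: Mul(Rational(-43, 1794), I, Pow(39, Rational(1, 2))) ≈ Mul(-0.14968, I)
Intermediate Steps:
Function('D')(r) = Mul(-92, Pow(r, Rational(1, 2)))
Mul(Add(-2153, Mul(-1, -2067)), Pow(Function('D')(-39), -1)) = Mul(Add(-2153, Mul(-1, -2067)), Pow(Mul(-92, Pow(-39, Rational(1, 2))), -1)) = Mul(Add(-2153, 2067), Pow(Mul(-92, Mul(I, Pow(39, Rational(1, 2)))), -1)) = Mul(-86, Pow(Mul(-92, I, Pow(39, Rational(1, 2))), -1)) = Mul(-86, Mul(Rational(1, 3588), I, Pow(39, Rational(1, 2)))) = Mul(Rational(-43, 1794), I, Pow(39, Rational(1, 2)))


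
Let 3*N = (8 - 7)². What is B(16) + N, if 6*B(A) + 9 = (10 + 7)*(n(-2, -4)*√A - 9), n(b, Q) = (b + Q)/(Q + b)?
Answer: -46/3 ≈ -15.333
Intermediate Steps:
N = ⅓ (N = (8 - 7)²/3 = (⅓)*1² = (⅓)*1 = ⅓ ≈ 0.33333)
n(b, Q) = 1 (n(b, Q) = (Q + b)/(Q + b) = 1)
B(A) = -27 + 17*√A/6 (B(A) = -3/2 + ((10 + 7)*(1*√A - 9))/6 = -3/2 + (17*(√A - 9))/6 = -3/2 + (17*(-9 + √A))/6 = -3/2 + (-153 + 17*√A)/6 = -3/2 + (-51/2 + 17*√A/6) = -27 + 17*√A/6)
B(16) + N = (-27 + 17*√16/6) + ⅓ = (-27 + (17/6)*4) + ⅓ = (-27 + 34/3) + ⅓ = -47/3 + ⅓ = -46/3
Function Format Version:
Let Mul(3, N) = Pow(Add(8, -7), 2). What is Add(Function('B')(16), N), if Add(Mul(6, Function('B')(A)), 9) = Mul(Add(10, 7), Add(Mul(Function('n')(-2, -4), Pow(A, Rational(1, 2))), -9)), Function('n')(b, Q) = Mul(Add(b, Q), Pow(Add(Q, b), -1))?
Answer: Rational(-46, 3) ≈ -15.333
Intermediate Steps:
N = Rational(1, 3) (N = Mul(Rational(1, 3), Pow(Add(8, -7), 2)) = Mul(Rational(1, 3), Pow(1, 2)) = Mul(Rational(1, 3), 1) = Rational(1, 3) ≈ 0.33333)
Function('n')(b, Q) = 1 (Function('n')(b, Q) = Mul(Add(Q, b), Pow(Add(Q, b), -1)) = 1)
Function('B')(A) = Add(-27, Mul(Rational(17, 6), Pow(A, Rational(1, 2)))) (Function('B')(A) = Add(Rational(-3, 2), Mul(Rational(1, 6), Mul(Add(10, 7), Add(Mul(1, Pow(A, Rational(1, 2))), -9)))) = Add(Rational(-3, 2), Mul(Rational(1, 6), Mul(17, Add(Pow(A, Rational(1, 2)), -9)))) = Add(Rational(-3, 2), Mul(Rational(1, 6), Mul(17, Add(-9, Pow(A, Rational(1, 2)))))) = Add(Rational(-3, 2), Mul(Rational(1, 6), Add(-153, Mul(17, Pow(A, Rational(1, 2)))))) = Add(Rational(-3, 2), Add(Rational(-51, 2), Mul(Rational(17, 6), Pow(A, Rational(1, 2))))) = Add(-27, Mul(Rational(17, 6), Pow(A, Rational(1, 2)))))
Add(Function('B')(16), N) = Add(Add(-27, Mul(Rational(17, 6), Pow(16, Rational(1, 2)))), Rational(1, 3)) = Add(Add(-27, Mul(Rational(17, 6), 4)), Rational(1, 3)) = Add(Add(-27, Rational(34, 3)), Rational(1, 3)) = Add(Rational(-47, 3), Rational(1, 3)) = Rational(-46, 3)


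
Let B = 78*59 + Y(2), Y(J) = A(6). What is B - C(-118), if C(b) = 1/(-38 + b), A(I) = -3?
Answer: 717445/156 ≈ 4599.0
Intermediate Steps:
Y(J) = -3
B = 4599 (B = 78*59 - 3 = 4602 - 3 = 4599)
B - C(-118) = 4599 - 1/(-38 - 118) = 4599 - 1/(-156) = 4599 - 1*(-1/156) = 4599 + 1/156 = 717445/156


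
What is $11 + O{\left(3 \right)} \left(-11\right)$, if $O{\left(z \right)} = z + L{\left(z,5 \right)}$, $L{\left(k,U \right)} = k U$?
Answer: $-187$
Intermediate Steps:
$L{\left(k,U \right)} = U k$
$O{\left(z \right)} = 6 z$ ($O{\left(z \right)} = z + 5 z = 6 z$)
$11 + O{\left(3 \right)} \left(-11\right) = 11 + 6 \cdot 3 \left(-11\right) = 11 + 18 \left(-11\right) = 11 - 198 = -187$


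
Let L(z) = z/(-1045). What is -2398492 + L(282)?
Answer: -2506424422/1045 ≈ -2.3985e+6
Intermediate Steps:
L(z) = -z/1045 (L(z) = z*(-1/1045) = -z/1045)
-2398492 + L(282) = -2398492 - 1/1045*282 = -2398492 - 282/1045 = -2506424422/1045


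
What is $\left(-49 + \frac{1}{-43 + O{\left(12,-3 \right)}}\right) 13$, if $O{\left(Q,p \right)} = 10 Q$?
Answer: $- \frac{49036}{77} \approx -636.83$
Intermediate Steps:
$\left(-49 + \frac{1}{-43 + O{\left(12,-3 \right)}}\right) 13 = \left(-49 + \frac{1}{-43 + 10 \cdot 12}\right) 13 = \left(-49 + \frac{1}{-43 + 120}\right) 13 = \left(-49 + \frac{1}{77}\right) 13 = \left(- \frac{3772}{77}\right) 13 = - \frac{49036}{77}$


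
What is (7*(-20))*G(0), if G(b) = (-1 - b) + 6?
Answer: -700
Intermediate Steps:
G(b) = 5 - b
(7*(-20))*G(0) = (7*(-20))*(5 - 1*0) = -140*(5 + 0) = -140*5 = -700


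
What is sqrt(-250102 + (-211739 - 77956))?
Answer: I*sqrt(539797) ≈ 734.71*I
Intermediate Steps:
sqrt(-250102 + (-211739 - 77956)) = sqrt(-250102 - 289695) = sqrt(-539797) = I*sqrt(539797)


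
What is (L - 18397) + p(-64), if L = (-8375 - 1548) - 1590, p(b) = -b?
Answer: -29846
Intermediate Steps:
L = -11513 (L = -9923 - 1590 = -11513)
(L - 18397) + p(-64) = (-11513 - 18397) - 1*(-64) = -29910 + 64 = -29846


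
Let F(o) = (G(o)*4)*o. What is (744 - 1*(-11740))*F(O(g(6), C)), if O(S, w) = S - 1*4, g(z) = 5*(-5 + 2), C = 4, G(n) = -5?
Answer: 4743920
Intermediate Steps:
g(z) = -15 (g(z) = 5*(-3) = -15)
O(S, w) = -4 + S (O(S, w) = S - 4 = -4 + S)
F(o) = -20*o (F(o) = (-5*4)*o = -20*o)
(744 - 1*(-11740))*F(O(g(6), C)) = (744 - 1*(-11740))*(-20*(-4 - 15)) = (744 + 11740)*(-20*(-19)) = 12484*380 = 4743920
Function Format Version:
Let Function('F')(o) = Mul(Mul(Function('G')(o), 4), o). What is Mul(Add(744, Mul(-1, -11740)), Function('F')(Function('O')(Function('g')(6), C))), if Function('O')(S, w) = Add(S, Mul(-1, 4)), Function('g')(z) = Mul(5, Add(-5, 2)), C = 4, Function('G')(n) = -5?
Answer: 4743920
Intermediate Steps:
Function('g')(z) = -15 (Function('g')(z) = Mul(5, -3) = -15)
Function('O')(S, w) = Add(-4, S) (Function('O')(S, w) = Add(S, -4) = Add(-4, S))
Function('F')(o) = Mul(-20, o) (Function('F')(o) = Mul(Mul(-5, 4), o) = Mul(-20, o))
Mul(Add(744, Mul(-1, -11740)), Function('F')(Function('O')(Function('g')(6), C))) = Mul(Add(744, Mul(-1, -11740)), Mul(-20, Add(-4, -15))) = Mul(Add(744, 11740), Mul(-20, -19)) = Mul(12484, 380) = 4743920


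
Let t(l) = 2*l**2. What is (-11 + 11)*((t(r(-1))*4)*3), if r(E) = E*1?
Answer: 0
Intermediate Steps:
r(E) = E
(-11 + 11)*((t(r(-1))*4)*3) = (-11 + 11)*(((2*(-1)**2)*4)*3) = 0*(((2*1)*4)*3) = 0*((2*4)*3) = 0*(8*3) = 0*24 = 0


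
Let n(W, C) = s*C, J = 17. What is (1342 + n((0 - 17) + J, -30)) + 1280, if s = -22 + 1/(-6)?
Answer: 3287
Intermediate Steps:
s = -133/6 (s = -22 - ⅙ = -133/6 ≈ -22.167)
n(W, C) = -133*C/6
(1342 + n((0 - 17) + J, -30)) + 1280 = (1342 - 133/6*(-30)) + 1280 = (1342 + 665) + 1280 = 2007 + 1280 = 3287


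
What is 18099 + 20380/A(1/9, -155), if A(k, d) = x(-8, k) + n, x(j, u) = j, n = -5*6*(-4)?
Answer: 511867/28 ≈ 18281.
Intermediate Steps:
n = 120 (n = -30*(-4) = 120)
A(k, d) = 112 (A(k, d) = -8 + 120 = 112)
18099 + 20380/A(1/9, -155) = 18099 + 20380/112 = 18099 + 20380*(1/112) = 18099 + 5095/28 = 511867/28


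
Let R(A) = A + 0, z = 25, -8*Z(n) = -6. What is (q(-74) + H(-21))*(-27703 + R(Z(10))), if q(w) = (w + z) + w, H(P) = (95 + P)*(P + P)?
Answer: 358023879/4 ≈ 8.9506e+7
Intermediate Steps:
Z(n) = ¾ (Z(n) = -⅛*(-6) = ¾)
H(P) = 2*P*(95 + P) (H(P) = (95 + P)*(2*P) = 2*P*(95 + P))
R(A) = A
q(w) = 25 + 2*w (q(w) = (w + 25) + w = (25 + w) + w = 25 + 2*w)
(q(-74) + H(-21))*(-27703 + R(Z(10))) = ((25 + 2*(-74)) + 2*(-21)*(95 - 21))*(-27703 + ¾) = ((25 - 148) + 2*(-21)*74)*(-110809/4) = (-123 - 3108)*(-110809/4) = -3231*(-110809/4) = 358023879/4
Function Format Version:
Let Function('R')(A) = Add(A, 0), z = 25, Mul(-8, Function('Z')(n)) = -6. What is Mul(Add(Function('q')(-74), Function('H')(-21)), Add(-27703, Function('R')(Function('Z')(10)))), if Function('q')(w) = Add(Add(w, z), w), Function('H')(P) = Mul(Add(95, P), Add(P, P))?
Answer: Rational(358023879, 4) ≈ 8.9506e+7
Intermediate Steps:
Function('Z')(n) = Rational(3, 4) (Function('Z')(n) = Mul(Rational(-1, 8), -6) = Rational(3, 4))
Function('H')(P) = Mul(2, P, Add(95, P)) (Function('H')(P) = Mul(Add(95, P), Mul(2, P)) = Mul(2, P, Add(95, P)))
Function('R')(A) = A
Function('q')(w) = Add(25, Mul(2, w)) (Function('q')(w) = Add(Add(w, 25), w) = Add(Add(25, w), w) = Add(25, Mul(2, w)))
Mul(Add(Function('q')(-74), Function('H')(-21)), Add(-27703, Function('R')(Function('Z')(10)))) = Mul(Add(Add(25, Mul(2, -74)), Mul(2, -21, Add(95, -21))), Add(-27703, Rational(3, 4))) = Mul(Add(Add(25, -148), Mul(2, -21, 74)), Rational(-110809, 4)) = Mul(Add(-123, -3108), Rational(-110809, 4)) = Mul(-3231, Rational(-110809, 4)) = Rational(358023879, 4)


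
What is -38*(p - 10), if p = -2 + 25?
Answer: -494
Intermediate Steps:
p = 23
-38*(p - 10) = -38*(23 - 10) = -38*13 = -494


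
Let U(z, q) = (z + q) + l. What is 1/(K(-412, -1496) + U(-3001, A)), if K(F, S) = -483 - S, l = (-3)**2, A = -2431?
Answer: -1/4410 ≈ -0.00022676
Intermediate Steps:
l = 9
U(z, q) = 9 + q + z (U(z, q) = (z + q) + 9 = (q + z) + 9 = 9 + q + z)
1/(K(-412, -1496) + U(-3001, A)) = 1/((-483 - 1*(-1496)) + (9 - 2431 - 3001)) = 1/((-483 + 1496) - 5423) = 1/(1013 - 5423) = 1/(-4410) = -1/4410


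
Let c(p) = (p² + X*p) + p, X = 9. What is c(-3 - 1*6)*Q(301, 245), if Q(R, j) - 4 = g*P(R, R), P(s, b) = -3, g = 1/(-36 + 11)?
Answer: -927/25 ≈ -37.080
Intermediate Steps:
g = -1/25 (g = 1/(-25) = -1/25 ≈ -0.040000)
c(p) = p² + 10*p (c(p) = (p² + 9*p) + p = p² + 10*p)
Q(R, j) = 103/25 (Q(R, j) = 4 - 1/25*(-3) = 4 + 3/25 = 103/25)
c(-3 - 1*6)*Q(301, 245) = ((-3 - 1*6)*(10 + (-3 - 1*6)))*(103/25) = ((-3 - 6)*(10 + (-3 - 6)))*(103/25) = -9*(10 - 9)*(103/25) = -9*1*(103/25) = -9*103/25 = -927/25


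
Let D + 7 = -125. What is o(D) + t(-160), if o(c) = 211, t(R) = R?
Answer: 51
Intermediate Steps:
D = -132 (D = -7 - 125 = -132)
o(D) + t(-160) = 211 - 160 = 51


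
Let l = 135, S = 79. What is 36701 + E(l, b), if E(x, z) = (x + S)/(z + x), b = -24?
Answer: 4074025/111 ≈ 36703.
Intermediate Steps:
E(x, z) = (79 + x)/(x + z) (E(x, z) = (x + 79)/(z + x) = (79 + x)/(x + z))
36701 + E(l, b) = 36701 + (79 + 135)/(135 - 24) = 36701 + 214/111 = 4074025/111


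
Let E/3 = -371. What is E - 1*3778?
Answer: -4891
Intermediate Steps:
E = -1113 (E = 3*(-371) = -1113)
E - 1*3778 = -1113 - 1*3778 = -1113 - 3778 = -4891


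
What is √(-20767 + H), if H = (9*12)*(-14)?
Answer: I*√22279 ≈ 149.26*I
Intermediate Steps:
H = -1512 (H = 108*(-14) = -1512)
√(-20767 + H) = √(-20767 - 1512) = √(-22279) = I*√22279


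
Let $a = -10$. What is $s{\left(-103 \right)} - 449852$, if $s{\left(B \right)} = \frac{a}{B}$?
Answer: $- \frac{46334746}{103} \approx -4.4985 \cdot 10^{5}$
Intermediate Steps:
$s{\left(B \right)} = - \frac{10}{B}$
$s{\left(-103 \right)} - 449852 = - \frac{10}{-103} - 449852 = \left(-10\right) \left(- \frac{1}{103}\right) - 449852 = \frac{10}{103} - 449852 = - \frac{46334746}{103}$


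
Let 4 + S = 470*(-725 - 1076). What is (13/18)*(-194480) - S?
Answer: 6354146/9 ≈ 7.0602e+5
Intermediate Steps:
S = -846474 (S = -4 + 470*(-725 - 1076) = -4 + 470*(-1801) = -4 - 846470 = -846474)
(13/18)*(-194480) - S = (13/18)*(-194480) - 1*(-846474) = (13*(1/18))*(-194480) + 846474 = (13/18)*(-194480) + 846474 = -1264120/9 + 846474 = 6354146/9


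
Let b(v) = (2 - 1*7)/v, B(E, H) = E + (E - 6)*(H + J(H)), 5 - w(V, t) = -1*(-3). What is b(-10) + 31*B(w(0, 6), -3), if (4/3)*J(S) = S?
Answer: 1427/2 ≈ 713.50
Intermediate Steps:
J(S) = 3*S/4
w(V, t) = 2 (w(V, t) = 5 - (-1)*(-3) = 5 - 1*3 = 5 - 3 = 2)
B(E, H) = E + 7*H*(-6 + E)/4 (B(E, H) = E + (E - 6)*(H + 3*H/4) = E + (-6 + E)*(7*H/4) = E + 7*H*(-6 + E)/4)
b(v) = -5/v (b(v) = (2 - 7)/v = -5/v)
b(-10) + 31*B(w(0, 6), -3) = -5/(-10) + 31*(2 - 21/2*(-3) + (7/4)*2*(-3)) = -5*(-1/10) + 31*(2 + 63/2 - 21/2) = 1/2 + 31*23 = 1/2 + 713 = 1427/2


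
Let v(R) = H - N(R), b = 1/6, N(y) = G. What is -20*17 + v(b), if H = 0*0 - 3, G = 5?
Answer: -348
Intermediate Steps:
N(y) = 5
H = -3 (H = 0 - 3 = -3)
b = 1/6 ≈ 0.16667
v(R) = -8 (v(R) = -3 - 1*5 = -3 - 5 = -8)
-20*17 + v(b) = -20*17 - 8 = -340 - 8 = -348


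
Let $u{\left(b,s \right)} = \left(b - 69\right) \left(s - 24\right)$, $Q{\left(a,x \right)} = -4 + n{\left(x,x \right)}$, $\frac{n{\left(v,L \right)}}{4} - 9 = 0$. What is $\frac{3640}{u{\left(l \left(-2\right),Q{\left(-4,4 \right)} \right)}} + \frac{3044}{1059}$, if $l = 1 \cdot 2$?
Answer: $- \frac{259633}{77307} \approx -3.3585$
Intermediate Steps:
$l = 2$
$n{\left(v,L \right)} = 36$ ($n{\left(v,L \right)} = 36 + 4 \cdot 0 = 36 + 0 = 36$)
$Q{\left(a,x \right)} = 32$ ($Q{\left(a,x \right)} = -4 + 36 = 32$)
$u{\left(b,s \right)} = \left(-69 + b\right) \left(-24 + s\right)$
$\frac{3640}{u{\left(l \left(-2\right),Q{\left(-4,4 \right)} \right)}} + \frac{3044}{1059} = \frac{3640}{1656 - 2208 - 24 \cdot 2 \left(-2\right) + 2 \left(-2\right) 32} + \frac{3044}{1059} = \frac{3640}{1656 - 2208 - -96 - 128} + 3044 \cdot \frac{1}{1059} = \frac{3640}{1656 - 2208 + 96 - 128} + \frac{3044}{1059} = \frac{3640}{-584} + \frac{3044}{1059} = 3640 \left(- \frac{1}{584}\right) + \frac{3044}{1059} = - \frac{455}{73} + \frac{3044}{1059} = - \frac{259633}{77307}$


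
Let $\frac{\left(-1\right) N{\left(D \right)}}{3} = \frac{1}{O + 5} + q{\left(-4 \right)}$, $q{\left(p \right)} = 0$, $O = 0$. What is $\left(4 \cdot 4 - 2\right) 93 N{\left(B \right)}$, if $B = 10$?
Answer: $- \frac{3906}{5} \approx -781.2$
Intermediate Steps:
$N{\left(D \right)} = - \frac{3}{5}$ ($N{\left(D \right)} = - 3 \left(\frac{1}{0 + 5} + 0\right) = - 3 \left(\frac{1}{5} + 0\right) = \left(-3\right) \frac{1}{5} = - \frac{3}{5}$)
$\left(4 \cdot 4 - 2\right) 93 N{\left(B \right)} = \left(4 \cdot 4 - 2\right) 93 \left(- \frac{3}{5}\right) = \left(16 - 2\right) 93 \left(- \frac{3}{5}\right) = 14 \cdot 93 \left(- \frac{3}{5}\right) = 1302 \left(- \frac{3}{5}\right) = - \frac{3906}{5}$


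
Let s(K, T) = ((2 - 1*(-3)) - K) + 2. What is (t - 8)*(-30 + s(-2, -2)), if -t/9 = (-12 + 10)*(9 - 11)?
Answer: 924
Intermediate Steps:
t = -36 (t = -9*(-12 + 10)*(9 - 11) = -(-18)*(-2) = -9*4 = -36)
s(K, T) = 7 - K (s(K, T) = ((2 + 3) - K) + 2 = (5 - K) + 2 = 7 - K)
(t - 8)*(-30 + s(-2, -2)) = (-36 - 8)*(-30 + (7 - 1*(-2))) = -44*(-30 + (7 + 2)) = -44*(-30 + 9) = -44*(-21) = 924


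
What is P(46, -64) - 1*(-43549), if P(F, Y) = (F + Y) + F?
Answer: 43577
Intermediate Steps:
P(F, Y) = Y + 2*F
P(46, -64) - 1*(-43549) = (-64 + 2*46) - 1*(-43549) = (-64 + 92) + 43549 = 28 + 43549 = 43577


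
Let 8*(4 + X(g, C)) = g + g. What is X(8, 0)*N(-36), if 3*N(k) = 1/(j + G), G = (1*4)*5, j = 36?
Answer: -1/84 ≈ -0.011905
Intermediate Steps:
G = 20 (G = 4*5 = 20)
X(g, C) = -4 + g/4 (X(g, C) = -4 + (g + g)/8 = -4 + (2*g)/8 = -4 + g/4)
N(k) = 1/168 (N(k) = 1/(3*(36 + 20)) = (⅓)/56 = (⅓)*(1/56) = 1/168)
X(8, 0)*N(-36) = (-4 + (¼)*8)*(1/168) = (-4 + 2)*(1/168) = -2*1/168 = -1/84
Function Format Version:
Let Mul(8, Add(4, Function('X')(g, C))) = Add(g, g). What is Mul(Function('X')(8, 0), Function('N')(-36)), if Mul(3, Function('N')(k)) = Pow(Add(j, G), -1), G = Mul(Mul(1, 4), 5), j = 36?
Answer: Rational(-1, 84) ≈ -0.011905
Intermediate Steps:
G = 20 (G = Mul(4, 5) = 20)
Function('X')(g, C) = Add(-4, Mul(Rational(1, 4), g)) (Function('X')(g, C) = Add(-4, Mul(Rational(1, 8), Add(g, g))) = Add(-4, Mul(Rational(1, 8), Mul(2, g))) = Add(-4, Mul(Rational(1, 4), g)))
Function('N')(k) = Rational(1, 168) (Function('N')(k) = Mul(Rational(1, 3), Pow(Add(36, 20), -1)) = Mul(Rational(1, 3), Pow(56, -1)) = Mul(Rational(1, 3), Rational(1, 56)) = Rational(1, 168))
Mul(Function('X')(8, 0), Function('N')(-36)) = Mul(Add(-4, Mul(Rational(1, 4), 8)), Rational(1, 168)) = Mul(Add(-4, 2), Rational(1, 168)) = Mul(-2, Rational(1, 168)) = Rational(-1, 84)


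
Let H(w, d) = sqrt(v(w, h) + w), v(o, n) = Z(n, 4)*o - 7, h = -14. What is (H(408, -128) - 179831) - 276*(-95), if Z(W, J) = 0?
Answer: -153611 + sqrt(401) ≈ -1.5359e+5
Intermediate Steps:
v(o, n) = -7 (v(o, n) = 0*o - 7 = 0 - 7 = -7)
H(w, d) = sqrt(-7 + w)
(H(408, -128) - 179831) - 276*(-95) = (sqrt(-7 + 408) - 179831) - 276*(-95) = (sqrt(401) - 179831) + 26220 = (-179831 + sqrt(401)) + 26220 = -153611 + sqrt(401)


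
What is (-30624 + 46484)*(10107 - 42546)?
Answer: -514482540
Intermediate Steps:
(-30624 + 46484)*(10107 - 42546) = 15860*(-32439) = -514482540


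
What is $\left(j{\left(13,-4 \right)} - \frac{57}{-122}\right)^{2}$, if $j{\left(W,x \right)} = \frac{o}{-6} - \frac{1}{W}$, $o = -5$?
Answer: $\frac{8473921}{5659641} \approx 1.4973$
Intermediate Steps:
$j{\left(W,x \right)} = \frac{5}{6} - \frac{1}{W}$ ($j{\left(W,x \right)} = - \frac{5}{-6} - \frac{1}{W} = \left(-5\right) \left(- \frac{1}{6}\right) - \frac{1}{W} = \frac{5}{6} - \frac{1}{W}$)
$\left(j{\left(13,-4 \right)} - \frac{57}{-122}\right)^{2} = \left(\left(\frac{5}{6} - \frac{1}{13}\right) - \frac{57}{-122}\right)^{2} = \left(\left(\frac{5}{6} - \frac{1}{13}\right) - - \frac{57}{122}\right)^{2} = \left(\left(\frac{5}{6} - \frac{1}{13}\right) + \frac{57}{122}\right)^{2} = \left(\frac{59}{78} + \frac{57}{122}\right)^{2} = \left(\frac{2911}{2379}\right)^{2} = \frac{8473921}{5659641}$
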